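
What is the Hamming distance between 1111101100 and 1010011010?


Count differing positions: . ^ . ^ ^ ^ . ^ ^ . = 6 differences

6


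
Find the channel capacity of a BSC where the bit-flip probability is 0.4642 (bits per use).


H(p) = -p*log2(p) - (1-p)*log2(1-p) = -0.4642*log2(0.4642) - 0.5358*log2(0.5358) = 0.513954 + 0.482345 = 0.9963. C = 1 - H(p) = 1 - 0.9963 = 0.0037

0.0037 bits


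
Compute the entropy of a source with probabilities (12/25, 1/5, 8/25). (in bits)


H = -sum(p_i * log2(p_i)). Terms: -(12/25)*log2(12/25) = 0.508269; -(1/5)*log2(1/5) = 0.464386; -(8/25)*log2(8/25) = 0.526034. H = 0.508269 + 0.464386 + 0.526034 = 1.4987

1.4987 bits


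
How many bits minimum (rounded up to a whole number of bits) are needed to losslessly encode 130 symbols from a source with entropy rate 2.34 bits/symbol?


Minimum bits >= n * H = 130 * 2.34 = 304.2, rounded up to a whole number of bits = 305

305 bits


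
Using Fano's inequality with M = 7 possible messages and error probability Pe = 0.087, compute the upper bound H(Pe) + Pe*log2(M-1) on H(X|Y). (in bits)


H(Pe) = -Pe*log2(Pe) - (1-Pe)*log2(1-Pe) = -0.087*log2(0.087) - 0.913*log2(0.913) = 0.306487 + 0.119889 = 0.4264. Pe*log2(M-1) = 0.087*log2(6) = 0.224892. Bound = H(Pe) + Pe*log2(M-1) = 0.306487 + 0.119889 + 0.224892 = 0.6513

0.6513 bits


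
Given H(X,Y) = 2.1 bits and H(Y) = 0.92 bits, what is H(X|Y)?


H(X|Y) = H(X,Y) - H(Y) = 2.1 - 0.92 = 1.18

1.18 bits


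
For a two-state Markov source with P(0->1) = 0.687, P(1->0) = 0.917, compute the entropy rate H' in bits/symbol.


Stationary distribution: pi_0 = p10/(p01+p10) = 0.5717, pi_1 = 0.4283. Entropy rate H' = pi_0*H(p01) + pi_1*H(p10) = 0.5717*0.8966 + 0.4283*0.4127 = 0.6893

0.6893 bits/symbol


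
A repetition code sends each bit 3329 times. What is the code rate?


Rate = k/n = 1/3329

1/3329


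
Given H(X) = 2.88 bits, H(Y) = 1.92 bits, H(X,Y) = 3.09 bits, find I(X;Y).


I(X;Y) = H(X) + H(Y) - H(X,Y) = 2.88 + 1.92 - 3.09 = 1.71

1.71 bits


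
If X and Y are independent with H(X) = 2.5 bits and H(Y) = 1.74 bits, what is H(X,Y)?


For independent variables, H(X,Y) = H(X) + H(Y) = 2.5 + 1.74 = 4.24

4.24 bits


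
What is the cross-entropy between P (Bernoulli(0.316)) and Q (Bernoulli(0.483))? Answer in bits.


H(P,Q) = -p*log2(q) - (1-p)*log2(1-q). -0.316*log2(0.483) = 0.331770; -0.684*log2(0.517) = 0.651006. H(P,Q) = 0.331770 + 0.651006 = 0.9828

0.9828 bits


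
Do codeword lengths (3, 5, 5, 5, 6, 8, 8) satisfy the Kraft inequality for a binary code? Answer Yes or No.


Kraft sum = sum(2^(-l_i)) = 0.2422, need <= 1. Result: satisfied (a binary prefix-free code with these lengths exists)

Yes


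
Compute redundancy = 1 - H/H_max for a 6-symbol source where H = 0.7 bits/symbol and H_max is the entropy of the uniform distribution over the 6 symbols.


H_max = log2(K) = log2(6) = 2.585 bits/symbol. Redundancy = 1 - H/H_max = 1 - 0.7/2.585 = 1 - 0.2708 = 0.7292

0.7292


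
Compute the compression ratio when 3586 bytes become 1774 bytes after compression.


Ratio = original / compressed = 3586 / 1774 = 2.0214

2.0214


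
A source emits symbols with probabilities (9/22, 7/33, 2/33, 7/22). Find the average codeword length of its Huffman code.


Huffman construction (repeatedly merge the two least-probable nodes; each merge adds 1 bit to every symbol beneath it): 2/33 + 7/33 = 3/11; 3/11 + 7/22 = 13/22; 9/22 + 13/22 = 1. Resulting codeword lengths (in the order the probabilities were given): (1, 3, 3, 2). L_avg = sum(p_i * l_i) = 9/22*1 + 7/33*3 + 2/33*3 + 7/22*2 = 41/22 = 1.8636

1.8636 bits


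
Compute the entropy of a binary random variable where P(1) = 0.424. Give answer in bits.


H = -p*log2(p) - (1-p)*log2(1-p). -0.424*log2(0.424) = 0.524854; -0.576*log2(0.576) = 0.458415. H = 0.524854 + 0.458415 = 0.9833

0.9833 bits


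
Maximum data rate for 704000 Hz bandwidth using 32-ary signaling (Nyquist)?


Rate = 2 * B * log2(M) = 2 * 704000 * 5.0 = 7040000.0

7040000.0 bps


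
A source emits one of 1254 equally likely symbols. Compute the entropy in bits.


H = log2(n) = log2(1254) = 10.2923

10.2923 bits


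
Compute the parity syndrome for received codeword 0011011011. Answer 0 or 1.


Syndrome = XOR of all bits = 0 XOR 0 XOR 1 XOR 1 XOR 0 XOR 1 XOR 1 XOR 0 XOR 1 XOR 1 = 0

0


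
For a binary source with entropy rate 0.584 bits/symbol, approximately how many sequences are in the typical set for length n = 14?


log2|A_typical| = nH = 14 * 0.584 = 8.176, so |A_typical| ~ 2^8.176 = 2.892e+02

2.892e+02


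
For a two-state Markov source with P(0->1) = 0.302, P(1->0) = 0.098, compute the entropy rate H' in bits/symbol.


Stationary distribution: pi_0 = p10/(p01+p10) = 0.245, pi_1 = 0.755. Entropy rate H' = pi_0*H(p01) + pi_1*H(p10) = 0.245*0.8837 + 0.755*0.4626 = 0.5658

0.5658 bits/symbol


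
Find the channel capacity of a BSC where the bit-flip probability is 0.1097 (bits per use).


H(p) = -p*log2(p) - (1-p)*log2(1-p) = -0.1097*log2(0.1097) - 0.8903*log2(0.8903) = 0.349764 + 0.149247 = 0.499. C = 1 - H(p) = 1 - 0.499 = 0.501

0.501 bits


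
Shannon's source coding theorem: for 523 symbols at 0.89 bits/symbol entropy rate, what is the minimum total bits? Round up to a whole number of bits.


Minimum bits >= n * H = 523 * 0.89 = 465.47, rounded up to a whole number of bits = 466

466 bits


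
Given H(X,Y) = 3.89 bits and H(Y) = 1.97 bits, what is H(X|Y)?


H(X|Y) = H(X,Y) - H(Y) = 3.89 - 1.97 = 1.92

1.92 bits


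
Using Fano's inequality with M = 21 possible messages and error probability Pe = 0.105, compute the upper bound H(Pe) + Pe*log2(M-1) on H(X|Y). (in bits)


H(Pe) = -Pe*log2(Pe) - (1-Pe)*log2(1-Pe) = -0.105*log2(0.105) - 0.895*log2(0.895) = 0.341412 + 0.143236 = 0.4846. Pe*log2(M-1) = 0.105*log2(20) = 0.453802. Bound = H(Pe) + Pe*log2(M-1) = 0.341412 + 0.143236 + 0.453802 = 0.9385

0.9385 bits


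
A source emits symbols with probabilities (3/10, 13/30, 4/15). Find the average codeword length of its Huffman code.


Huffman construction (repeatedly merge the two least-probable nodes; each merge adds 1 bit to every symbol beneath it): 4/15 + 3/10 = 17/30; 13/30 + 17/30 = 1. Resulting codeword lengths (in the order the probabilities were given): (2, 1, 2). L_avg = sum(p_i * l_i) = 3/10*2 + 13/30*1 + 4/15*2 = 47/30 = 1.5667

1.5667 bits


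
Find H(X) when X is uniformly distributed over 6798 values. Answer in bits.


H = log2(n) = log2(6798) = 12.7309

12.7309 bits


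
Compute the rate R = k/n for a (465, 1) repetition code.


Rate = k/n = 1/465

1/465


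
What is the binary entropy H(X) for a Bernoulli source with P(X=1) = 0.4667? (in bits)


H = -p*log2(p) - (1-p)*log2(1-p). -0.4667*log2(0.4667) = 0.513105; -0.5333*log2(0.5333) = 0.483693. H = 0.513105 + 0.483693 = 0.9968

0.9968 bits


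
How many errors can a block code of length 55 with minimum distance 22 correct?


Correction capability = floor((d-1)/2) = floor((22-1)/2) = 10

10 errors


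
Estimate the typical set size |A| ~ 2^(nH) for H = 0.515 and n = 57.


log2|A_typical| = nH = 57 * 0.515 = 29.355, so |A_typical| ~ 2^29.355 = 6.867e+08

6.867e+08


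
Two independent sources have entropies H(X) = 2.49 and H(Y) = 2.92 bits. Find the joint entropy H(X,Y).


For independent variables, H(X,Y) = H(X) + H(Y) = 2.49 + 2.92 = 5.41

5.41 bits


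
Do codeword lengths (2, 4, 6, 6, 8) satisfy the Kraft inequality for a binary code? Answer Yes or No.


Kraft sum = sum(2^(-l_i)) = 0.3477, need <= 1. Result: satisfied (a binary prefix-free code with these lengths exists)

Yes


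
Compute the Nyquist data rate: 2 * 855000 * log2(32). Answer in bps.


Rate = 2 * B * log2(M) = 2 * 855000 * 5.0 = 8550000.0

8550000.0 bps


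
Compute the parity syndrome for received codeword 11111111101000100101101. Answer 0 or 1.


Syndrome = XOR of all bits = 1 XOR 1 XOR 1 XOR 1 XOR 1 XOR 1 XOR 1 XOR 1 XOR 1 XOR 0 XOR 1 XOR 0 XOR 0 XOR 0 XOR 1 XOR 0 XOR 0 XOR 1 XOR 0 XOR 1 XOR 1 XOR 0 XOR 1 = 1

1


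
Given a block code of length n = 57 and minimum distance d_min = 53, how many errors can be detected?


Detection capability = d_min - 1 = 53 - 1 = 52

52 errors


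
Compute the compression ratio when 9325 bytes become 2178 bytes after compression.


Ratio = original / compressed = 9325 / 2178 = 4.2815

4.2815


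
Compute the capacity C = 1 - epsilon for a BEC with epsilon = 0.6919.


C = 1 - epsilon = 1 - 0.6919 = 0.3081

0.3081 bits


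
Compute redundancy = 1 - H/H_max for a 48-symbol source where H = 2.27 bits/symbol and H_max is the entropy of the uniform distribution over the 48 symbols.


H_max = log2(K) = log2(48) = 5.585 bits/symbol. Redundancy = 1 - H/H_max = 1 - 2.27/5.585 = 1 - 0.4064 = 0.5936

0.5936


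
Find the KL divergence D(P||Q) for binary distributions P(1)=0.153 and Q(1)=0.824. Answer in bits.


KL = p*log2(p/q) + (1-p)*log2((1-p)/(1-q)) = 0.153*log2(0.153/0.824) + 0.847*log2(0.847/0.176) = 1.5483

1.5483 bits


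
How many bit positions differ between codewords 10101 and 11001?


Count differing positions: . ^ ^ . . = 2 differences

2


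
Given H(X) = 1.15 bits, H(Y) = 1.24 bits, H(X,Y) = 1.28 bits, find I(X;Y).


I(X;Y) = H(X) + H(Y) - H(X,Y) = 1.15 + 1.24 - 1.28 = 1.11

1.11 bits


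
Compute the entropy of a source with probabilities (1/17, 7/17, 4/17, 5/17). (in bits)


H = -sum(p_i * log2(p_i)). Terms: -(1/17)*log2(1/17) = 0.240439; -(7/17)*log2(7/17) = 0.527103; -(4/17)*log2(4/17) = 0.491168; -(5/17)*log2(5/17) = 0.519275. H = 0.240439 + 0.527103 + 0.491168 + 0.519275 = 1.778

1.778 bits


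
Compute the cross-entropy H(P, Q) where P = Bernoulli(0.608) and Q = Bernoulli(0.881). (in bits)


H(P,Q) = -p*log2(q) - (1-p)*log2(1-q). -0.608*log2(0.881) = 0.111134; -0.392*log2(0.119) = 1.203819. H(P,Q) = 0.111134 + 1.203819 = 1.315

1.315 bits


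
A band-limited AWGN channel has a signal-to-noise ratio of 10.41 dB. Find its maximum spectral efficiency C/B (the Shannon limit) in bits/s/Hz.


SNR_linear = 10^(10.41/10) = 10.9901; C/B = log2(1 + SNR_linear) = log2(1 + 10.9901) = 3.5838

3.5838 bits/s/Hz


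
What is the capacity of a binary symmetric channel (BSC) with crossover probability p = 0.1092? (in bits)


H(p) = -p*log2(p) - (1-p)*log2(1-p) = -0.1092*log2(0.1092) - 0.8908*log2(0.8908) = 0.348889 + 0.148609 = 0.4975. C = 1 - H(p) = 1 - 0.4975 = 0.5025

0.5025 bits


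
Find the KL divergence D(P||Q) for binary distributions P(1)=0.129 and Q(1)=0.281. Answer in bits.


KL = p*log2(p/q) + (1-p)*log2((1-p)/(1-q)) = 0.129*log2(0.129/0.281) + 0.871*log2(0.871/0.719) = 0.0961

0.0961 bits


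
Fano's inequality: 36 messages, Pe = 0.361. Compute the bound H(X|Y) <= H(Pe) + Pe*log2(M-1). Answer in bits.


H(Pe) = -Pe*log2(Pe) - (1-Pe)*log2(1-Pe) = -0.361*log2(0.361) - 0.639*log2(0.639) = 0.530644 + 0.412866 = 0.9435. Pe*log2(M-1) = 0.361*log2(35) = 1.851671. Bound = H(Pe) + Pe*log2(M-1) = 0.530644 + 0.412866 + 1.851671 = 2.7952

2.7952 bits


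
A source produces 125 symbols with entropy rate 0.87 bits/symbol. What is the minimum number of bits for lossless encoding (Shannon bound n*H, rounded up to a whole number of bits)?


Minimum bits >= n * H = 125 * 0.87 = 108.75, rounded up to a whole number of bits = 109

109 bits


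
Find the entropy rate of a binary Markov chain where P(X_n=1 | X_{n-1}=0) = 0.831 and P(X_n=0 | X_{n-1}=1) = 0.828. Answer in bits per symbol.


Stationary distribution: pi_0 = p10/(p01+p10) = 0.4991, pi_1 = 0.5009. Entropy rate H' = pi_0*H(p01) + pi_1*H(p10) = 0.4991*0.6554 + 0.5009*0.6623 = 0.6588

0.6588 bits/symbol


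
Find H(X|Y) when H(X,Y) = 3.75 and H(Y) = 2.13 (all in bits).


H(X|Y) = H(X,Y) - H(Y) = 3.75 - 2.13 = 1.62

1.62 bits


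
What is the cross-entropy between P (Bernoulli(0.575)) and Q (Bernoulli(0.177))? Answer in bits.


H(P,Q) = -p*log2(q) - (1-p)*log2(1-q). -0.575*log2(0.177) = 1.436453; -0.425*log2(0.823) = 0.119440. H(P,Q) = 1.436453 + 0.119440 = 1.5559

1.5559 bits


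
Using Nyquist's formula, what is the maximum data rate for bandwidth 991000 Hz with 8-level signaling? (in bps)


Rate = 2 * B * log2(M) = 2 * 991000 * 3.0 = 5946000.0

5946000.0 bps


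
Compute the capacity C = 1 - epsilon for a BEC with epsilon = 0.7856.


C = 1 - epsilon = 1 - 0.7856 = 0.2144

0.2144 bits


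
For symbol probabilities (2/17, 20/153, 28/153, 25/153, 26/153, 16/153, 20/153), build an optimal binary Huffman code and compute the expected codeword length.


Huffman construction (repeatedly merge the two least-probable nodes; each merge adds 1 bit to every symbol beneath it): 16/153 + 2/17 = 2/9; 20/153 + 20/153 = 40/153; 25/153 + 26/153 = 1/3; 28/153 + 2/9 = 62/153; 40/153 + 1/3 = 91/153; 62/153 + 91/153 = 1. Resulting codeword lengths (in the order the probabilities were given): (3, 3, 2, 3, 3, 3, 3). L_avg = sum(p_i * l_i) = 2/17*3 + 20/153*3 + 28/153*2 + 25/153*3 + 26/153*3 + 16/153*3 + 20/153*3 = 431/153 = 2.817

2.817 bits


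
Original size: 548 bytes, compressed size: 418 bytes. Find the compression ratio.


Ratio = original / compressed = 548 / 418 = 1.311

1.311


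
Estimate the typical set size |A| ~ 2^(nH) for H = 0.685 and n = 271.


log2|A_typical| = nH = 271 * 0.685 = 185.635, so |A_typical| ~ 2^185.635 = 7.616e+55

7.616e+55


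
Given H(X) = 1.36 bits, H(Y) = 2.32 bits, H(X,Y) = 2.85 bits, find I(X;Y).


I(X;Y) = H(X) + H(Y) - H(X,Y) = 1.36 + 2.32 - 2.85 = 0.83

0.83 bits


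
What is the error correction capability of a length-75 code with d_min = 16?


Correction capability = floor((d-1)/2) = floor((16-1)/2) = 7

7 errors


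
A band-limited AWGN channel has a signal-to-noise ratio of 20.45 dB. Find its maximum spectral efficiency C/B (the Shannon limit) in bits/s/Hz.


SNR_linear = 10^(20.45/10) = 110.9175; C/B = log2(1 + SNR_linear) = log2(1 + 110.9175) = 6.8063

6.8063 bits/s/Hz


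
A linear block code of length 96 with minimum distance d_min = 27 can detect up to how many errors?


Detection capability = d_min - 1 = 27 - 1 = 26

26 errors


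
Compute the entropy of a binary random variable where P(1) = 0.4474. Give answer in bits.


H = -p*log2(p) - (1-p)*log2(1-p). -0.4474*log2(0.4474) = 0.519146; -0.5526*log2(0.5526) = 0.472856. H = 0.519146 + 0.472856 = 0.992

0.992 bits


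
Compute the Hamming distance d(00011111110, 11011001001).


Count differing positions: ^ ^ . . . ^ ^ . ^ ^ ^ = 7 differences

7


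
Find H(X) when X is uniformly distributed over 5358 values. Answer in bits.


H = log2(n) = log2(5358) = 12.3875

12.3875 bits


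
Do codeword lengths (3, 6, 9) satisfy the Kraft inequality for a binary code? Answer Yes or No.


Kraft sum = sum(2^(-l_i)) = 0.1426, need <= 1. Result: satisfied (a binary prefix-free code with these lengths exists)

Yes


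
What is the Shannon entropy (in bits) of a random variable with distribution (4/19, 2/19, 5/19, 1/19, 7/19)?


H = -sum(p_i * log2(p_i)). Terms: -(4/19)*log2(4/19) = 0.473248; -(2/19)*log2(2/19) = 0.341887; -(5/19)*log2(5/19) = 0.506842; -(1/19)*log2(1/19) = 0.223575; -(7/19)*log2(7/19) = 0.530737. H = 0.473248 + 0.341887 + 0.506842 + 0.223575 + 0.530737 = 2.0763

2.0763 bits


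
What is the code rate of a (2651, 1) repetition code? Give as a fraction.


Rate = k/n = 1/2651

1/2651


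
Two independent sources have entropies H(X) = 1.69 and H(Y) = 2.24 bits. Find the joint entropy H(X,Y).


For independent variables, H(X,Y) = H(X) + H(Y) = 1.69 + 2.24 = 3.93

3.93 bits


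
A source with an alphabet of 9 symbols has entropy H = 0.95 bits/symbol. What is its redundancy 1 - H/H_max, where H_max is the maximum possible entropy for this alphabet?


H_max = log2(K) = log2(9) = 3.1699 bits/symbol. Redundancy = 1 - H/H_max = 1 - 0.95/3.1699 = 1 - 0.2997 = 0.7003

0.7003


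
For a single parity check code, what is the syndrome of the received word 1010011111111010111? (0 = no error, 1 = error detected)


Syndrome = XOR of all bits = 1 XOR 0 XOR 1 XOR 0 XOR 0 XOR 1 XOR 1 XOR 1 XOR 1 XOR 1 XOR 1 XOR 1 XOR 1 XOR 0 XOR 1 XOR 0 XOR 1 XOR 1 XOR 1 = 0

0


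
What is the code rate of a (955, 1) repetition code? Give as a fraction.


Rate = k/n = 1/955

1/955


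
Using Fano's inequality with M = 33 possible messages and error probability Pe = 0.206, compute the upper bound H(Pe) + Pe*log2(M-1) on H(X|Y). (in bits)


H(Pe) = -Pe*log2(Pe) - (1-Pe)*log2(1-Pe) = -0.206*log2(0.206) - 0.794*log2(0.794) = 0.469532 + 0.264235 = 0.7338. Pe*log2(M-1) = 0.206*log2(32) = 1.030000. Bound = H(Pe) + Pe*log2(M-1) = 0.469532 + 0.264235 + 1.030000 = 1.7638

1.7638 bits


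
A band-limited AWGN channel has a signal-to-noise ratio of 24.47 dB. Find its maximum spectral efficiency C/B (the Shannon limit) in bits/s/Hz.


SNR_linear = 10^(24.47/10) = 279.8981; C/B = log2(1 + SNR_linear) = log2(1 + 279.8981) = 8.1339

8.1339 bits/s/Hz


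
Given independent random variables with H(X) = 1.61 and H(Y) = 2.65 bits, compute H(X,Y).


For independent variables, H(X,Y) = H(X) + H(Y) = 1.61 + 2.65 = 4.26

4.26 bits


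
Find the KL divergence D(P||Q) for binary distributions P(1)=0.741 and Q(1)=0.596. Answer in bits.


KL = p*log2(p/q) + (1-p)*log2((1-p)/(1-q)) = 0.741*log2(0.741/0.596) + 0.259*log2(0.259/0.404) = 0.0667

0.0667 bits


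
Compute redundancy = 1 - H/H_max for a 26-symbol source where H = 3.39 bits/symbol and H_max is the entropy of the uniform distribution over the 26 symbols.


H_max = log2(K) = log2(26) = 4.7004 bits/symbol. Redundancy = 1 - H/H_max = 1 - 3.39/4.7004 = 1 - 0.7212 = 0.2788

0.2788


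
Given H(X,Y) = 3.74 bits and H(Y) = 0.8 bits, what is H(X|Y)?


H(X|Y) = H(X,Y) - H(Y) = 3.74 - 0.8 = 2.94

2.94 bits


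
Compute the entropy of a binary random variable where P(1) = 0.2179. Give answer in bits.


H = -p*log2(p) - (1-p)*log2(1-p). -0.2179*log2(0.2179) = 0.479001; -0.7821*log2(0.7821) = 0.277313. H = 0.479001 + 0.277313 = 0.7563

0.7563 bits


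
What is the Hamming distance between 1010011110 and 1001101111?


Count differing positions: . . ^ ^ ^ ^ . . . ^ = 5 differences

5


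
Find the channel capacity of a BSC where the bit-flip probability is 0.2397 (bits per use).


H(p) = -p*log2(p) - (1-p)*log2(1-p) = -0.2397*log2(0.2397) - 0.7603*log2(0.7603) = 0.493949 + 0.300592 = 0.7945. C = 1 - H(p) = 1 - 0.7945 = 0.2055

0.2055 bits


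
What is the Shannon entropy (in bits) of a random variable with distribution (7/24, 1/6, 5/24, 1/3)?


H = -sum(p_i * log2(p_i)). Terms: -(7/24)*log2(7/24) = 0.518469; -(1/6)*log2(1/6) = 0.430827; -(5/24)*log2(5/24) = 0.471466; -(1/3)*log2(1/3) = 0.528321. H = 0.518469 + 0.430827 + 0.471466 + 0.528321 = 1.9491

1.9491 bits


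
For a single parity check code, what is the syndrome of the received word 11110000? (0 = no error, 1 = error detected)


Syndrome = XOR of all bits = 1 XOR 1 XOR 1 XOR 1 XOR 0 XOR 0 XOR 0 XOR 0 = 0

0


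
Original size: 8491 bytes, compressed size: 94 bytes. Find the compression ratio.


Ratio = original / compressed = 8491 / 94 = 90.3298

90.3298


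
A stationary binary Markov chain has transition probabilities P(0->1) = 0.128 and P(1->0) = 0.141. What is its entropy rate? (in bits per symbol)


Stationary distribution: pi_0 = p10/(p01+p10) = 0.5242, pi_1 = 0.4758. Entropy rate H' = pi_0*H(p01) + pi_1*H(p10) = 0.5242*0.5519 + 0.4758*0.5869 = 0.5685

0.5685 bits/symbol


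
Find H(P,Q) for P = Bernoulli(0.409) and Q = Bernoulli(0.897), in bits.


H(P,Q) = -p*log2(q) - (1-p)*log2(1-q). -0.409*log2(0.897) = 0.064139; -0.591*log2(0.103) = 1.938057. H(P,Q) = 0.064139 + 1.938057 = 2.0022

2.0022 bits


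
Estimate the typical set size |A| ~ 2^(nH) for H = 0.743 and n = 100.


log2|A_typical| = nH = 100 * 0.743 = 74.3, so |A_typical| ~ 2^74.3 = 2.326e+22

2.326e+22


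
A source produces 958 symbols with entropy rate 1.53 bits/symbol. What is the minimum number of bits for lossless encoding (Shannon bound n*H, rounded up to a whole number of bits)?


Minimum bits >= n * H = 958 * 1.53 = 1465.74, rounded up to a whole number of bits = 1466

1466 bits


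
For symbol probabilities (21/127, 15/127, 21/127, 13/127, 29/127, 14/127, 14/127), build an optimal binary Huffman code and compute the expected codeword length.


Huffman construction (repeatedly merge the two least-probable nodes; each merge adds 1 bit to every symbol beneath it): 13/127 + 14/127 = 27/127; 14/127 + 15/127 = 29/127; 21/127 + 21/127 = 42/127; 27/127 + 29/127 = 56/127; 29/127 + 42/127 = 71/127; 56/127 + 71/127 = 1. Resulting codeword lengths (in the order the probabilities were given): (3, 3, 3, 3, 2, 3, 3). L_avg = sum(p_i * l_i) = 21/127*3 + 15/127*3 + 21/127*3 + 13/127*3 + 29/127*2 + 14/127*3 + 14/127*3 = 352/127 = 2.7717

2.7717 bits


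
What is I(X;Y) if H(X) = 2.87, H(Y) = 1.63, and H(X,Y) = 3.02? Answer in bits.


I(X;Y) = H(X) + H(Y) - H(X,Y) = 2.87 + 1.63 - 3.02 = 1.48

1.48 bits


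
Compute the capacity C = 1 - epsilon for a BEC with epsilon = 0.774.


C = 1 - epsilon = 1 - 0.774 = 0.226

0.226 bits


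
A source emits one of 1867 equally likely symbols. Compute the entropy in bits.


H = log2(n) = log2(1867) = 10.8665

10.8665 bits


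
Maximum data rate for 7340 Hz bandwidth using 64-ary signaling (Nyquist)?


Rate = 2 * B * log2(M) = 2 * 7340 * 6.0 = 88080.0

88080.0 bps


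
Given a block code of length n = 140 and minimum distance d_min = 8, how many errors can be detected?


Detection capability = d_min - 1 = 8 - 1 = 7

7 errors


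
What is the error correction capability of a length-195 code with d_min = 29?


Correction capability = floor((d-1)/2) = floor((29-1)/2) = 14

14 errors


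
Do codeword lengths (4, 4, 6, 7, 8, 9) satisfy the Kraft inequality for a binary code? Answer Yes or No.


Kraft sum = sum(2^(-l_i)) = 0.1543, need <= 1. Result: satisfied (a binary prefix-free code with these lengths exists)

Yes


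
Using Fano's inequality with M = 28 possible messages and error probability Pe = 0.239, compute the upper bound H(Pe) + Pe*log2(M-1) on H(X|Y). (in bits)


H(Pe) = -Pe*log2(Pe) - (1-Pe)*log2(1-Pe) = -0.239*log2(0.239) - 0.761*log2(0.761) = 0.493515 + 0.299858 = 0.7934. Pe*log2(M-1) = 0.239*log2(27) = 1.136418. Bound = H(Pe) + Pe*log2(M-1) = 0.493515 + 0.299858 + 1.136418 = 1.9298

1.9298 bits


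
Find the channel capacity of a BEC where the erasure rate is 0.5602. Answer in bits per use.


C = 1 - epsilon = 1 - 0.5602 = 0.4398

0.4398 bits


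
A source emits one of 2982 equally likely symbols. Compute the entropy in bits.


H = log2(n) = log2(2982) = 11.5421

11.5421 bits


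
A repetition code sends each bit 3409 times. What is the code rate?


Rate = k/n = 1/3409

1/3409


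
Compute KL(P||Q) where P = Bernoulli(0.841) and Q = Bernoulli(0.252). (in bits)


KL = p*log2(p/q) + (1-p)*log2((1-p)/(1-q)) = 0.841*log2(0.841/0.252) + 0.159*log2(0.159/0.748) = 1.107

1.107 bits


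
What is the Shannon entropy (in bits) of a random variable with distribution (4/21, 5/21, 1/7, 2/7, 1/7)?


H = -sum(p_i * log2(p_i)). Terms: -(4/21)*log2(4/21) = 0.455680; -(5/21)*log2(5/21) = 0.492950; -(1/7)*log2(1/7) = 0.401051; -(2/7)*log2(2/7) = 0.516387; -(1/7)*log2(1/7) = 0.401051. H = 0.455680 + 0.492950 + 0.401051 + 0.516387 + 0.401051 = 2.2671

2.2671 bits


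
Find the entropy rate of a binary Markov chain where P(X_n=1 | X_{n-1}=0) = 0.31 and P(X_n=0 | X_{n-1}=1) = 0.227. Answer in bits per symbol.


Stationary distribution: pi_0 = p10/(p01+p10) = 0.4227, pi_1 = 0.5773. Entropy rate H' = pi_0*H(p01) + pi_1*H(p10) = 0.4227*0.8932 + 0.5773*0.7727 = 0.8237

0.8237 bits/symbol


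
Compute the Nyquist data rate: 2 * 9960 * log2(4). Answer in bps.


Rate = 2 * B * log2(M) = 2 * 9960 * 2.0 = 39840.0

39840.0 bps


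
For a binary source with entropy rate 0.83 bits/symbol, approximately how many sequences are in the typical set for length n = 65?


log2|A_typical| = nH = 65 * 0.83 = 53.95, so |A_typical| ~ 2^53.95 = 1.740e+16

1.740e+16


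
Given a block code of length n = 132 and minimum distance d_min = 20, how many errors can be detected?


Detection capability = d_min - 1 = 20 - 1 = 19

19 errors


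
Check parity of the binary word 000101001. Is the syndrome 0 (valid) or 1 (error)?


Syndrome = XOR of all bits = 0 XOR 0 XOR 0 XOR 1 XOR 0 XOR 1 XOR 0 XOR 0 XOR 1 = 1

1


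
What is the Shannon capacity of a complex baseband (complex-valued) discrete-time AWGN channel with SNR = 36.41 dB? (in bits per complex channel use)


SNR_linear = 10^(36.41/10) = 4375.2211; C = log2(1 + SNR_linear) = log2(1 + 4375.2211) = 12.0955

12.0955 bits/channel use


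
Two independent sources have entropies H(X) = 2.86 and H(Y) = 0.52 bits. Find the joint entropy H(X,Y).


For independent variables, H(X,Y) = H(X) + H(Y) = 2.86 + 0.52 = 3.38

3.38 bits


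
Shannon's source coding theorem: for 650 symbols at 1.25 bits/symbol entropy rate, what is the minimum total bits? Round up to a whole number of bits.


Minimum bits >= n * H = 650 * 1.25 = 812.5, rounded up to a whole number of bits = 813

813 bits


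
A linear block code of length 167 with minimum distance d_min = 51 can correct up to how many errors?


Correction capability = floor((d-1)/2) = floor((51-1)/2) = 25

25 errors


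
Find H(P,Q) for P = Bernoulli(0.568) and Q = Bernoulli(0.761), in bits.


H(P,Q) = -p*log2(q) - (1-p)*log2(1-q). -0.568*log2(0.761) = 0.223810; -0.432*log2(0.239) = 0.892044. H(P,Q) = 0.223810 + 0.892044 = 1.1159

1.1159 bits


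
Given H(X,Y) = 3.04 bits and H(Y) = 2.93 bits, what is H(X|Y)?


H(X|Y) = H(X,Y) - H(Y) = 3.04 - 2.93 = 0.11

0.11 bits


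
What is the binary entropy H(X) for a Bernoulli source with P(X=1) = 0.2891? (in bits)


H = -p*log2(p) - (1-p)*log2(1-p). -0.2891*log2(0.2891) = 0.517593; -0.7109*log2(0.7109) = 0.349963. H = 0.517593 + 0.349963 = 0.8676

0.8676 bits


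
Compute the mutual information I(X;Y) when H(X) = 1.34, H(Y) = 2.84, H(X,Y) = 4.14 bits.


I(X;Y) = H(X) + H(Y) - H(X,Y) = 1.34 + 2.84 - 4.14 = 0.04

0.04 bits


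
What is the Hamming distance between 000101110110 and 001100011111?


Count differing positions: . . ^ . . ^ ^ . ^ . . ^ = 5 differences

5


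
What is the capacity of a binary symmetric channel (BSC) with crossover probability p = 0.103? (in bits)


H(p) = -p*log2(p) - (1-p)*log2(1-p) = -0.103*log2(0.103) - 0.897*log2(0.897) = 0.337766 + 0.140668 = 0.4784. C = 1 - H(p) = 1 - 0.4784 = 0.5216

0.5216 bits


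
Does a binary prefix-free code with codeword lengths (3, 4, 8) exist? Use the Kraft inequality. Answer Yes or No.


Kraft sum = sum(2^(-l_i)) = 0.1914, need <= 1. Result: satisfied (a binary prefix-free code with these lengths exists)

Yes


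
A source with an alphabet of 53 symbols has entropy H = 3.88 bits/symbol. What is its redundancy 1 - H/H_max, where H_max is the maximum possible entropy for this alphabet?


H_max = log2(K) = log2(53) = 5.7279 bits/symbol. Redundancy = 1 - H/H_max = 1 - 3.88/5.7279 = 1 - 0.6774 = 0.3226

0.3226


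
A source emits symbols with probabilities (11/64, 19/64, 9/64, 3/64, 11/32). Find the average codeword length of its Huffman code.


Huffman construction (repeatedly merge the two least-probable nodes; each merge adds 1 bit to every symbol beneath it): 3/64 + 9/64 = 3/16; 11/64 + 3/16 = 23/64; 19/64 + 11/32 = 41/64; 23/64 + 41/64 = 1. Resulting codeword lengths (in the order the probabilities were given): (2, 2, 3, 3, 2). L_avg = sum(p_i * l_i) = 11/64*2 + 19/64*2 + 9/64*3 + 3/64*3 + 11/32*2 = 35/16 = 2.1875

2.1875 bits


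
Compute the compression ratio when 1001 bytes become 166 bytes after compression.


Ratio = original / compressed = 1001 / 166 = 6.0301

6.0301


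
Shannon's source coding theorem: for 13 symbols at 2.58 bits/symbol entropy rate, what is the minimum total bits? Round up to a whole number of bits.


Minimum bits >= n * H = 13 * 2.58 = 33.54, rounded up to a whole number of bits = 34

34 bits


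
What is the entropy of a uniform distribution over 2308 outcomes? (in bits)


H = log2(n) = log2(2308) = 11.1724

11.1724 bits


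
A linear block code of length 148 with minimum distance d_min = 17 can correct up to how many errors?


Correction capability = floor((d-1)/2) = floor((17-1)/2) = 8

8 errors


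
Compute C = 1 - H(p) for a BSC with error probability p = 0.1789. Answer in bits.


H(p) = -p*log2(p) - (1-p)*log2(1-p) = -0.1789*log2(0.1789) - 0.8211*log2(0.8211) = 0.444168 + 0.233496 = 0.6777. C = 1 - H(p) = 1 - 0.6777 = 0.3223

0.3223 bits


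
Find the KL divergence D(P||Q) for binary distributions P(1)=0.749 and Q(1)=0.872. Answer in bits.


KL = p*log2(p/q) + (1-p)*log2((1-p)/(1-q)) = 0.749*log2(0.749/0.872) + 0.251*log2(0.251/0.128) = 0.0796

0.0796 bits


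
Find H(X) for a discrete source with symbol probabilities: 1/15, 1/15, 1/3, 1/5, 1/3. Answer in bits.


H = -sum(p_i * log2(p_i)). Terms: -(1/15)*log2(1/15) = 0.260459; -(1/15)*log2(1/15) = 0.260459; -(1/3)*log2(1/3) = 0.528321; -(1/5)*log2(1/5) = 0.464386; -(1/3)*log2(1/3) = 0.528321. H = 0.260459 + 0.260459 + 0.528321 + 0.464386 + 0.528321 = 2.0419

2.0419 bits


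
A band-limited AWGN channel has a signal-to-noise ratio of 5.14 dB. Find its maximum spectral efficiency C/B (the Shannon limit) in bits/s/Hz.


SNR_linear = 10^(5.14/10) = 3.2659; C/B = log2(1 + SNR_linear) = log2(1 + 3.2659) = 2.0928

2.0928 bits/s/Hz


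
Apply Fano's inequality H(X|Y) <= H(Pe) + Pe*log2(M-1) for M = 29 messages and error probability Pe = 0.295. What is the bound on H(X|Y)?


H(Pe) = -Pe*log2(Pe) - (1-Pe)*log2(1-Pe) = -0.295*log2(0.295) - 0.705*log2(0.705) = 0.519558 + 0.355535 = 0.8751. Pe*log2(M-1) = 0.295*log2(28) = 1.418170. Bound = H(Pe) + Pe*log2(M-1) = 0.519558 + 0.355535 + 1.418170 = 2.2933

2.2933 bits


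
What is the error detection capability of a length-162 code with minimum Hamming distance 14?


Detection capability = d_min - 1 = 14 - 1 = 13

13 errors


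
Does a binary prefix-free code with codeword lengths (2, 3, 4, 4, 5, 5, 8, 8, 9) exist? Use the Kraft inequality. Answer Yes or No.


Kraft sum = sum(2^(-l_i)) = 0.5723, need <= 1. Result: satisfied (a binary prefix-free code with these lengths exists)

Yes


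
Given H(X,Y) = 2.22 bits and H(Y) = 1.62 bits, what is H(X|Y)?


H(X|Y) = H(X,Y) - H(Y) = 2.22 - 1.62 = 0.6

0.6 bits


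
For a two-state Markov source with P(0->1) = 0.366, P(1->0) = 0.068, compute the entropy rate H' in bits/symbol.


Stationary distribution: pi_0 = p10/(p01+p10) = 0.1567, pi_1 = 0.8433. Entropy rate H' = pi_0*H(p01) + pi_1*H(p10) = 0.1567*0.9476 + 0.8433*0.3584 = 0.4507

0.4507 bits/symbol


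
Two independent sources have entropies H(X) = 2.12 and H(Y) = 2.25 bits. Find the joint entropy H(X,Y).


For independent variables, H(X,Y) = H(X) + H(Y) = 2.12 + 2.25 = 4.37

4.37 bits


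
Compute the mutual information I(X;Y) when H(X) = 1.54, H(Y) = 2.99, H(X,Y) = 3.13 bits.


I(X;Y) = H(X) + H(Y) - H(X,Y) = 1.54 + 2.99 - 3.13 = 1.4

1.4 bits


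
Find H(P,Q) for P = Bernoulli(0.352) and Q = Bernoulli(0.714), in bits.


H(P,Q) = -p*log2(q) - (1-p)*log2(1-q). -0.352*log2(0.714) = 0.171073; -0.648*log2(0.286) = 1.170232. H(P,Q) = 0.171073 + 1.170232 = 1.3413

1.3413 bits


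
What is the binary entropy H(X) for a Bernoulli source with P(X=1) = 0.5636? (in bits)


H = -p*log2(p) - (1-p)*log2(1-p). -0.5636*log2(0.5636) = 0.466242; -0.4364*log2(0.4364) = 0.522055. H = 0.466242 + 0.522055 = 0.9883

0.9883 bits


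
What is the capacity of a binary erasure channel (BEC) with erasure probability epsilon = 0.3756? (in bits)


C = 1 - epsilon = 1 - 0.3756 = 0.6244

0.6244 bits


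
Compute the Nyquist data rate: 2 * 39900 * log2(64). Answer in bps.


Rate = 2 * B * log2(M) = 2 * 39900 * 6.0 = 478800.0

478800.0 bps


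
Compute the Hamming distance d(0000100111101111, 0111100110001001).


Count differing positions: . ^ ^ ^ . . . . . ^ ^ . . ^ ^ . = 7 differences

7


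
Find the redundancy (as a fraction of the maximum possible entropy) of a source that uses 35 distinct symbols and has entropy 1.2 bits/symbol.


H_max = log2(K) = log2(35) = 5.1293 bits/symbol. Redundancy = 1 - H/H_max = 1 - 1.2/5.1293 = 1 - 0.234 = 0.766

0.766


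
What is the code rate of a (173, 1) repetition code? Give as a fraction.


Rate = k/n = 1/173

1/173


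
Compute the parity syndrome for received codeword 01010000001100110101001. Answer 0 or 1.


Syndrome = XOR of all bits = 0 XOR 1 XOR 0 XOR 1 XOR 0 XOR 0 XOR 0 XOR 0 XOR 0 XOR 0 XOR 1 XOR 1 XOR 0 XOR 0 XOR 1 XOR 1 XOR 0 XOR 1 XOR 0 XOR 1 XOR 0 XOR 0 XOR 1 = 1

1


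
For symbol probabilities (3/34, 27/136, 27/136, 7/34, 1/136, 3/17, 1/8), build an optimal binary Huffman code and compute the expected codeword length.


Huffman construction (repeatedly merge the two least-probable nodes; each merge adds 1 bit to every symbol beneath it): 1/136 + 3/34 = 13/136; 13/136 + 1/8 = 15/68; 3/17 + 27/136 = 3/8; 27/136 + 7/34 = 55/136; 15/68 + 3/8 = 81/136; 55/136 + 81/136 = 1. Resulting codeword lengths (in the order the probabilities were given): (4, 3, 2, 2, 4, 3, 3). L_avg = sum(p_i * l_i) = 3/34*4 + 27/136*3 + 27/136*2 + 7/34*2 + 1/136*4 + 3/17*3 + 1/8*3 = 183/68 = 2.6912

2.6912 bits


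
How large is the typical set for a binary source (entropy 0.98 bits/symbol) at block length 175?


log2|A_typical| = nH = 175 * 0.98 = 171.5, so |A_typical| ~ 2^171.5 = 4.233e+51

4.233e+51


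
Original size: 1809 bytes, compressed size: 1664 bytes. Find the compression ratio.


Ratio = original / compressed = 1809 / 1664 = 1.0871

1.0871


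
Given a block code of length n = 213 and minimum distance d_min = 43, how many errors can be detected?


Detection capability = d_min - 1 = 43 - 1 = 42

42 errors


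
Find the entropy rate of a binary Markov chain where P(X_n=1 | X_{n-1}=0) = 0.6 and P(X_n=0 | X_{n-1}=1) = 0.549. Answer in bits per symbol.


Stationary distribution: pi_0 = p10/(p01+p10) = 0.4778, pi_1 = 0.5222. Entropy rate H' = pi_0*H(p01) + pi_1*H(p10) = 0.4778*0.971 + 0.5222*0.9931 = 0.9825

0.9825 bits/symbol


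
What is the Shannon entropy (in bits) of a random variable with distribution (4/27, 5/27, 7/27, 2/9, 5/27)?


H = -sum(p_i * log2(p_i)). Terms: -(4/27)*log2(4/27) = 0.408131; -(5/27)*log2(5/27) = 0.450548; -(7/27)*log2(7/27) = 0.504916; -(2/9)*log2(2/9) = 0.482206; -(5/27)*log2(5/27) = 0.450548. H = 0.408131 + 0.450548 + 0.504916 + 0.482206 + 0.450548 = 2.2963

2.2963 bits


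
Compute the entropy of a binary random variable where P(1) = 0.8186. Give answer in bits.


H = -p*log2(p) - (1-p)*log2(1-p). -0.8186*log2(0.8186) = 0.236387; -0.1814*log2(0.1814) = 0.446744. H = 0.236387 + 0.446744 = 0.6831

0.6831 bits


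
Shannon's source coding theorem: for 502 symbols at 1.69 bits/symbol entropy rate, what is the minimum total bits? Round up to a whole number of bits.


Minimum bits >= n * H = 502 * 1.69 = 848.38, rounded up to a whole number of bits = 849

849 bits


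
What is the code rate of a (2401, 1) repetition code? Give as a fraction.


Rate = k/n = 1/2401

1/2401


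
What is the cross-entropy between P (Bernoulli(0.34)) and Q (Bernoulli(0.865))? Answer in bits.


H(P,Q) = -p*log2(q) - (1-p)*log2(1-q). -0.34*log2(0.865) = 0.071138; -0.66*log2(0.135) = 1.906719. H(P,Q) = 0.071138 + 1.906719 = 1.9779

1.9779 bits


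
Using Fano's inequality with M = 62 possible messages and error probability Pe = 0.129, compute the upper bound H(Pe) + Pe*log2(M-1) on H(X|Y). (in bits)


H(Pe) = -Pe*log2(Pe) - (1-Pe)*log2(1-Pe) = -0.129*log2(0.129) - 0.871*log2(0.871) = 0.381138 + 0.173551 = 0.5547. Pe*log2(M-1) = 0.129*log2(61) = 0.765065. Bound = H(Pe) + Pe*log2(M-1) = 0.381138 + 0.173551 + 0.765065 = 1.3198

1.3198 bits


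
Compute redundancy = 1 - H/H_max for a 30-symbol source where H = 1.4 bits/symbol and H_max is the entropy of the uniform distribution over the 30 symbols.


H_max = log2(K) = log2(30) = 4.9069 bits/symbol. Redundancy = 1 - H/H_max = 1 - 1.4/4.9069 = 1 - 0.2853 = 0.7147

0.7147


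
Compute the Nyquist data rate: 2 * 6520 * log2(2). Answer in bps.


Rate = 2 * B * log2(M) = 2 * 6520 * 1.0 = 13040.0

13040.0 bps


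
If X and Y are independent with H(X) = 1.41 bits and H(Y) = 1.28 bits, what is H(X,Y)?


For independent variables, H(X,Y) = H(X) + H(Y) = 1.41 + 1.28 = 2.69

2.69 bits


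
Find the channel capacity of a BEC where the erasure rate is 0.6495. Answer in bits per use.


C = 1 - epsilon = 1 - 0.6495 = 0.3505

0.3505 bits


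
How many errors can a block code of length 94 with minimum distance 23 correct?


Correction capability = floor((d-1)/2) = floor((23-1)/2) = 11

11 errors


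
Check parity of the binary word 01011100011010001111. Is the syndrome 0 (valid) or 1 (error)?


Syndrome = XOR of all bits = 0 XOR 1 XOR 0 XOR 1 XOR 1 XOR 1 XOR 0 XOR 0 XOR 0 XOR 1 XOR 1 XOR 0 XOR 1 XOR 0 XOR 0 XOR 0 XOR 1 XOR 1 XOR 1 XOR 1 = 1

1


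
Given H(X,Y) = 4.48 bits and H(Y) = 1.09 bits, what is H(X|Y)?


H(X|Y) = H(X,Y) - H(Y) = 4.48 - 1.09 = 3.39

3.39 bits


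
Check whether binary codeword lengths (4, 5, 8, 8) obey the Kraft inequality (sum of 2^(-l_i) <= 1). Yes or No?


Kraft sum = sum(2^(-l_i)) = 0.1016, need <= 1. Result: satisfied (a binary prefix-free code with these lengths exists)

Yes


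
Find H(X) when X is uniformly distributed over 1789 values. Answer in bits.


H = log2(n) = log2(1789) = 10.8049

10.8049 bits


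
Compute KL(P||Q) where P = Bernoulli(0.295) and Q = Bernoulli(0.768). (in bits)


KL = p*log2(p/q) + (1-p)*log2((1-p)/(1-q)) = 0.295*log2(0.295/0.768) + 0.705*log2(0.705/0.232) = 0.7233

0.7233 bits


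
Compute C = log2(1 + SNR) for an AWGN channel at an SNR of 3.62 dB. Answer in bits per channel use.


SNR_linear = 10^(3.62/10) = 2.3014; C = log2(1 + SNR_linear) = log2(1 + 2.3014) = 1.7231

1.7231 bits/channel use


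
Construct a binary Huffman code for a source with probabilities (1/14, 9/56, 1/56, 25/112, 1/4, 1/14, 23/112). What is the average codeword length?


Huffman construction (repeatedly merge the two least-probable nodes; each merge adds 1 bit to every symbol beneath it): 1/56 + 1/14 = 5/56; 1/14 + 5/56 = 9/56; 9/56 + 9/56 = 9/28; 23/112 + 25/112 = 3/7; 1/4 + 9/28 = 4/7; 3/7 + 4/7 = 1. Resulting codeword lengths (in the order the probabilities were given): (5, 3, 5, 2, 2, 4, 2). L_avg = sum(p_i * l_i) = 1/14*5 + 9/56*3 + 1/56*5 + 25/112*2 + 1/4*2 + 1/14*4 + 23/112*2 = 18/7 = 2.5714

2.5714 bits


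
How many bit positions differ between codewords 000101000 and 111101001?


Count differing positions: ^ ^ ^ . . . . . ^ = 4 differences

4


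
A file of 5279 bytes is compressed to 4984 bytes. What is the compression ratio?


Ratio = original / compressed = 5279 / 4984 = 1.0592

1.0592


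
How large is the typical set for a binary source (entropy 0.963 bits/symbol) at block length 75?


log2|A_typical| = nH = 75 * 0.963 = 72.225, so |A_typical| ~ 2^72.225 = 5.519e+21

5.519e+21


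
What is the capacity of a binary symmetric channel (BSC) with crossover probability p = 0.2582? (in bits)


H(p) = -p*log2(p) - (1-p)*log2(1-p) = -0.2582*log2(0.2582) - 0.7418*log2(0.7418) = 0.504378 + 0.319640 = 0.824. C = 1 - H(p) = 1 - 0.824 = 0.176

0.176 bits


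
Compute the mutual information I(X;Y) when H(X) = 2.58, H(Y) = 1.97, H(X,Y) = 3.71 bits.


I(X;Y) = H(X) + H(Y) - H(X,Y) = 2.58 + 1.97 - 3.71 = 0.84

0.84 bits
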